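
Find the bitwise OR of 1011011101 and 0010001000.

OR: 1 when either bit is 1
  1011011101
| 0010001000
------------
  1011011101
Decimal: 733 | 136 = 733



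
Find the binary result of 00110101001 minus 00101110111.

Method 1 - Direct subtraction (column by column from the right: bit − bit − borrow-in; if negative, add 2 and borrow 1 from the next column):
borrow: 00011101100
        00110101001
-       00101110111
-------------------
        00000110010

Method 2 - Add two's complement:
Two's complement of 00101110111: invert → 11010001000, add 1 → 11010001001
  00110101001
+ 11010001001
-------------
 100000110010  (end carry out of the top bit = 1)
Discarding the end carry: 00000110010
Decimal check:
  00110101001 = 256 + 128 + 32 + 8 + 1 = 425
  00101110111 = 256 + 64 + 32 + 16 + 4 + 2 + 1 = 375
  425 - 375 = 50, and 00000110010 = 32 + 16 + 2 = 50 ✓



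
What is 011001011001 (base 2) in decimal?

Sum of powers of 2 for each 1-bit:
2^0 + 2^3 + 2^4 + 2^6 + 2^9 + 2^10
= 1 + 8 + 16 + 64 + 512 + 1024
= 1625



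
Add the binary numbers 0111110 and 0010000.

Add column by column from the right: bit + bit + carry-in; write the sum mod 2, carry 1 when the sum is 2 or 3.
carry:  1100000
        0111110
+       0010000
---------------
       01001110
(the carry out of the leftmost column, 0, becomes the leading bit)
Decimal check:
  0111110 = 32 + 16 + 8 + 4 + 2 = 62
  0010000 = 16
  62 + 16 = 78, and 01001110 = 64 + 8 + 4 + 2 = 78 ✓



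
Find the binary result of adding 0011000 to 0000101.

Add column by column from the right: bit + bit + carry-in; write the sum mod 2, carry 1 when the sum is 2 or 3.
carry:  0000000
        0011000
+       0000101
---------------
       00011101
(the carry out of the leftmost column, 0, becomes the leading bit)
Decimal check:
  0011000 = 16 + 8 = 24
  0000101 = 4 + 1 = 5
  24 + 5 = 29, and 00011101 = 16 + 8 + 4 + 1 = 29 ✓



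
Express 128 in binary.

Using repeated division by 2:
128 ÷ 2 = 64 remainder 0
64 ÷ 2 = 32 remainder 0
32 ÷ 2 = 16 remainder 0
16 ÷ 2 = 8 remainder 0
8 ÷ 2 = 4 remainder 0
4 ÷ 2 = 2 remainder 0
2 ÷ 2 = 1 remainder 0
1 ÷ 2 = 0 remainder 1
Reading remainders bottom to top: 10000000



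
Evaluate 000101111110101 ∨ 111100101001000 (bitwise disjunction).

OR: 1 when either bit is 1
  000101111110101
| 111100101001000
-----------------
  111101111111101
Decimal: 3061 | 31048 = 31741



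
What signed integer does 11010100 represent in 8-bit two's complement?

Binary: 11010100
Sign bit: 1 (negative)
Invert: 00101011
Add 1:  00101100
Magnitude: 00101100 = 32 + 8 + 4 = 44
Value: -44



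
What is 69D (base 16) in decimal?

Expand by place value (powers of 16):
Digit values: D = 13
69D = 6 × 16^2 + 9 × 16^1 + 13 × 16^0
= 6 × 256 + 9 × 16 + 13 × 1
= 1536 + 144 + 13
= 1693



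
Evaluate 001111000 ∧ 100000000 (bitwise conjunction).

AND: 1 only when both bits are 1
  001111000
& 100000000
-----------
  000000000
Decimal: 120 & 256 = 0



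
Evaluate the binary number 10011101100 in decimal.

Sum of powers of 2 for each 1-bit:
2^2 + 2^3 + 2^5 + 2^6 + 2^7 + 2^10
= 4 + 8 + 32 + 64 + 128 + 1024
= 1260



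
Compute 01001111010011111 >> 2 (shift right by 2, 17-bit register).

Original: 01001111010011111 (decimal 40607)
Shift right by 2 positions
Drop the 2 low bits; fill with zeros on the left
Result: 00010011110100111 (decimal 10151)
Equivalent: 40607 >> 2 = 40607 ÷ 2^2 = 10151



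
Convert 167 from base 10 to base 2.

Using repeated division by 2:
167 ÷ 2 = 83 remainder 1
83 ÷ 2 = 41 remainder 1
41 ÷ 2 = 20 remainder 1
20 ÷ 2 = 10 remainder 0
10 ÷ 2 = 5 remainder 0
5 ÷ 2 = 2 remainder 1
2 ÷ 2 = 1 remainder 0
1 ÷ 2 = 0 remainder 1
Reading remainders bottom to top: 10100111



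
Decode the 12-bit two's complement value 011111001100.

Binary: 011111001100
Sign bit: 0 (non-negative)
Read directly as an unsigned value:
011111001100 = 1024 + 512 + 256 + 128 + 64 + 8 + 4 = 1996
Value: 1996



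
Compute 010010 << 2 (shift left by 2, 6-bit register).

Original: 010010 (decimal 18)
Shift left by 2 positions
Append 2 zeros on the right and drop the 2 high bits that overflow the 6-bit width
Result: 001000 (decimal 8)
Equivalent: 18 << 2 = 18 × 2^2 = 72, truncated to 6 bits = 8



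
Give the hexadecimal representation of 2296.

Using repeated division by 16 (digits 10–15 are A–F):
2296 ÷ 16 = 143 remainder 8
143 ÷ 16 = 8 remainder 15 (F)
8 ÷ 16 = 0 remainder 8
Reading remainders bottom to top: 8F8



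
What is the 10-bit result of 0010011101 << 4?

Original: 0010011101 (decimal 157)
Shift left by 4 positions
Append 4 zeros on the right and drop the 4 high bits that overflow the 10-bit width
Result: 0111010000 (decimal 464)
Equivalent: 157 << 4 = 157 × 2^4 = 2512, truncated to 10 bits = 464



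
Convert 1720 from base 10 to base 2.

Using repeated division by 2:
1720 ÷ 2 = 860 remainder 0
860 ÷ 2 = 430 remainder 0
430 ÷ 2 = 215 remainder 0
215 ÷ 2 = 107 remainder 1
107 ÷ 2 = 53 remainder 1
53 ÷ 2 = 26 remainder 1
26 ÷ 2 = 13 remainder 0
13 ÷ 2 = 6 remainder 1
6 ÷ 2 = 3 remainder 0
3 ÷ 2 = 1 remainder 1
1 ÷ 2 = 0 remainder 1
Reading remainders bottom to top: 11010111000



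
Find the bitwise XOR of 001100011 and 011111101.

XOR: 1 when bits differ
  001100011
^ 011111101
-----------
  010011110
Decimal: 99 ^ 253 = 158



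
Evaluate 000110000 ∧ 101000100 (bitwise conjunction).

AND: 1 only when both bits are 1
  000110000
& 101000100
-----------
  000000000
Decimal: 48 & 324 = 0



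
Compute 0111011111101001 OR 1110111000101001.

OR: 1 when either bit is 1
  0111011111101001
| 1110111000101001
------------------
  1111111111101001
Decimal: 30697 | 60969 = 65513



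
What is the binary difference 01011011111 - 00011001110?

Method 1 - Direct subtraction (column by column from the right: bit − bit − borrow-in; if negative, add 2 and borrow 1 from the next column):
borrow: 00000000000
        01011011111
-       00011001110
-------------------
        01000010001

Method 2 - Add two's complement:
Two's complement of 00011001110: invert → 11100110001, add 1 → 11100110010
  01011011111
+ 11100110010
-------------
 101000010001  (end carry out of the top bit = 1)
Discarding the end carry: 01000010001
Decimal check:
  01011011111 = 512 + 128 + 64 + 16 + 8 + 4 + 2 + 1 = 735
  00011001110 = 128 + 64 + 8 + 4 + 2 = 206
  735 - 206 = 529, and 01000010001 = 512 + 16 + 1 = 529 ✓



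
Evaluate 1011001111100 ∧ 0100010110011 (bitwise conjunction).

AND: 1 only when both bits are 1
  1011001111100
& 0100010110011
---------------
  0000000110000
Decimal: 5756 & 2227 = 48



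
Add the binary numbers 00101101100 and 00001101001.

Add column by column from the right: bit + bit + carry-in; write the sum mod 2, carry 1 when the sum is 2 or 3.
carry:  00011010000
        00101101100
+       00001101001
-------------------
       000111010101
(the carry out of the leftmost column, 0, becomes the leading bit)
Decimal check:
  00101101100 = 256 + 64 + 32 + 8 + 4 = 364
  00001101001 = 64 + 32 + 8 + 1 = 105
  364 + 105 = 469, and 000111010101 = 256 + 128 + 64 + 16 + 4 + 1 = 469 ✓



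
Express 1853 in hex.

Using repeated division by 16 (digits 10–15 are A–F):
1853 ÷ 16 = 115 remainder 13 (D)
115 ÷ 16 = 7 remainder 3
7 ÷ 16 = 0 remainder 7
Reading remainders bottom to top: 73D



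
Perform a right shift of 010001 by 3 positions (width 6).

Original: 010001 (decimal 17)
Shift right by 3 positions
Drop the 3 low bits; fill with zeros on the left
Result: 000010 (decimal 2)
Equivalent: 17 >> 3 = 17 ÷ 2^3 = 2



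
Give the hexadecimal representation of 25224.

Using repeated division by 16 (digits 10–15 are A–F):
25224 ÷ 16 = 1576 remainder 8
1576 ÷ 16 = 98 remainder 8
98 ÷ 16 = 6 remainder 2
6 ÷ 16 = 0 remainder 6
Reading remainders bottom to top: 6288



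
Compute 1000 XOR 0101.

XOR: 1 when bits differ
  1000
^ 0101
------
  1101
Decimal: 8 ^ 5 = 13



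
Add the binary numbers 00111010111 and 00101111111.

Add column by column from the right: bit + bit + carry-in; write the sum mod 2, carry 1 when the sum is 2 or 3.
carry:  01111111110
        00111010111
+       00101111111
-------------------
       001101010110
(the carry out of the leftmost column, 0, becomes the leading bit)
Decimal check:
  00111010111 = 256 + 128 + 64 + 16 + 4 + 2 + 1 = 471
  00101111111 = 256 + 64 + 32 + 16 + 8 + 4 + 2 + 1 = 383
  471 + 383 = 854, and 001101010110 = 512 + 256 + 64 + 16 + 4 + 2 = 854 ✓



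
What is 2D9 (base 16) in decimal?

Expand by place value (powers of 16):
Digit values: D = 13
2D9 = 2 × 16^2 + 13 × 16^1 + 9 × 16^0
= 2 × 256 + 13 × 16 + 9 × 1
= 512 + 208 + 9
= 729



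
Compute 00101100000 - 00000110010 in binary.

Method 1 - Direct subtraction (column by column from the right: bit − bit − borrow-in; if negative, add 2 and borrow 1 from the next column):
borrow: 00001111100
        00101100000
-       00000110010
-------------------
        00100101110

Method 2 - Add two's complement:
Two's complement of 00000110010: invert → 11111001101, add 1 → 11111001110
  00101100000
+ 11111001110
-------------
 100100101110  (end carry out of the top bit = 1)
Discarding the end carry: 00100101110
Decimal check:
  00101100000 = 256 + 64 + 32 = 352
  00000110010 = 32 + 16 + 2 = 50
  352 - 50 = 302, and 00100101110 = 256 + 32 + 8 + 4 + 2 = 302 ✓



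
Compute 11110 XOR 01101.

XOR: 1 when bits differ
  11110
^ 01101
-------
  10011
Decimal: 30 ^ 13 = 19



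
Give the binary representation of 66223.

Using repeated division by 2:
66223 ÷ 2 = 33111 remainder 1
33111 ÷ 2 = 16555 remainder 1
16555 ÷ 2 = 8277 remainder 1
8277 ÷ 2 = 4138 remainder 1
4138 ÷ 2 = 2069 remainder 0
2069 ÷ 2 = 1034 remainder 1
1034 ÷ 2 = 517 remainder 0
517 ÷ 2 = 258 remainder 1
258 ÷ 2 = 129 remainder 0
129 ÷ 2 = 64 remainder 1
64 ÷ 2 = 32 remainder 0
32 ÷ 2 = 16 remainder 0
16 ÷ 2 = 8 remainder 0
8 ÷ 2 = 4 remainder 0
4 ÷ 2 = 2 remainder 0
2 ÷ 2 = 1 remainder 0
1 ÷ 2 = 0 remainder 1
Reading remainders bottom to top: 10000001010101111



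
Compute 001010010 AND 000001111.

AND: 1 only when both bits are 1
  001010010
& 000001111
-----------
  000000010
Decimal: 82 & 15 = 2



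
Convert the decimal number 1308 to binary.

Using repeated division by 2:
1308 ÷ 2 = 654 remainder 0
654 ÷ 2 = 327 remainder 0
327 ÷ 2 = 163 remainder 1
163 ÷ 2 = 81 remainder 1
81 ÷ 2 = 40 remainder 1
40 ÷ 2 = 20 remainder 0
20 ÷ 2 = 10 remainder 0
10 ÷ 2 = 5 remainder 0
5 ÷ 2 = 2 remainder 1
2 ÷ 2 = 1 remainder 0
1 ÷ 2 = 0 remainder 1
Reading remainders bottom to top: 10100011100



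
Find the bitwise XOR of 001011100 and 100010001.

XOR: 1 when bits differ
  001011100
^ 100010001
-----------
  101001101
Decimal: 92 ^ 273 = 333



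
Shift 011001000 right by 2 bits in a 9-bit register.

Original: 011001000 (decimal 200)
Shift right by 2 positions
Drop the 2 low bits; fill with zeros on the left
Result: 000110010 (decimal 50)
Equivalent: 200 >> 2 = 200 ÷ 2^2 = 50



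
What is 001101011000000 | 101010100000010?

OR: 1 when either bit is 1
  001101011000000
| 101010100000010
-----------------
  101111111000010
Decimal: 6848 | 21762 = 24514



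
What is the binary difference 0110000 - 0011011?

Method 1 - Direct subtraction (column by column from the right: bit − bit − borrow-in; if negative, add 2 and borrow 1 from the next column):
borrow: 0111110
        0110000
-       0011011
---------------
        0010101

Method 2 - Add two's complement:
Two's complement of 0011011: invert → 1100100, add 1 → 1100101
  0110000
+ 1100101
---------
 10010101  (end carry out of the top bit = 1)
Discarding the end carry: 0010101
Decimal check:
  0110000 = 32 + 16 = 48
  0011011 = 16 + 8 + 2 + 1 = 27
  48 - 27 = 21, and 0010101 = 16 + 4 + 1 = 21 ✓



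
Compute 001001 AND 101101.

AND: 1 only when both bits are 1
  001001
& 101101
--------
  001001
Decimal: 9 & 45 = 9



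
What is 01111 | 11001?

OR: 1 when either bit is 1
  01111
| 11001
-------
  11111
Decimal: 15 | 25 = 31



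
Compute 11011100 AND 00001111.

AND: 1 only when both bits are 1
  11011100
& 00001111
----------
  00001100
Decimal: 220 & 15 = 12



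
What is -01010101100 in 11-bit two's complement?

Original: 01010101100
Step 1 - Invert all bits: 10101010011
Step 2 - Add 1: 10101010100
Verification: 01010101100 + 10101010100 = 100000000000; discarding the end carry (carry out of the top bit) leaves the 11-bit value 00000000000, as required for x + (-x)



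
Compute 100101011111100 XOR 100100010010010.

XOR: 1 when bits differ
  100101011111100
^ 100100010010010
-----------------
  000001001101110
Decimal: 19196 ^ 18578 = 622



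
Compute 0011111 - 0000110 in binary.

Method 1 - Direct subtraction (column by column from the right: bit − bit − borrow-in; if negative, add 2 and borrow 1 from the next column):
borrow: 0000000
        0011111
-       0000110
---------------
        0011001

Method 2 - Add two's complement:
Two's complement of 0000110: invert → 1111001, add 1 → 1111010
  0011111
+ 1111010
---------
 10011001  (end carry out of the top bit = 1)
Discarding the end carry: 0011001
Decimal check:
  0011111 = 16 + 8 + 4 + 2 + 1 = 31
  0000110 = 4 + 2 = 6
  31 - 6 = 25, and 0011001 = 16 + 8 + 1 = 25 ✓



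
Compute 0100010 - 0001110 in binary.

Method 1 - Direct subtraction (column by column from the right: bit − bit − borrow-in; if negative, add 2 and borrow 1 from the next column):
borrow: 0111000
        0100010
-       0001110
---------------
        0010100

Method 2 - Add two's complement:
Two's complement of 0001110: invert → 1110001, add 1 → 1110010
  0100010
+ 1110010
---------
 10010100  (end carry out of the top bit = 1)
Discarding the end carry: 0010100
Decimal check:
  0100010 = 32 + 2 = 34
  0001110 = 8 + 4 + 2 = 14
  34 - 14 = 20, and 0010100 = 16 + 4 = 20 ✓



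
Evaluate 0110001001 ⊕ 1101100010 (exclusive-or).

XOR: 1 when bits differ
  0110001001
^ 1101100010
------------
  1011101011
Decimal: 393 ^ 866 = 747



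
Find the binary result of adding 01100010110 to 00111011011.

Add column by column from the right: bit + bit + carry-in; write the sum mod 2, carry 1 when the sum is 2 or 3.
carry:  11000111100
        01100010110
+       00111011011
-------------------
       010011110001
(the carry out of the leftmost column, 0, becomes the leading bit)
Decimal check:
  01100010110 = 512 + 256 + 16 + 4 + 2 = 790
  00111011011 = 256 + 128 + 64 + 16 + 8 + 2 + 1 = 475
  790 + 475 = 1265, and 010011110001 = 1024 + 128 + 64 + 32 + 16 + 1 = 1265 ✓



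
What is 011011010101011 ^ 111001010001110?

XOR: 1 when bits differ
  011011010101011
^ 111001010001110
-----------------
  100010000100101
Decimal: 13995 ^ 29326 = 17445



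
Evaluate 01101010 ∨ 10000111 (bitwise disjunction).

OR: 1 when either bit is 1
  01101010
| 10000111
----------
  11101111
Decimal: 106 | 135 = 239



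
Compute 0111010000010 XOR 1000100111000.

XOR: 1 when bits differ
  0111010000010
^ 1000100111000
---------------
  1111110111010
Decimal: 3714 ^ 4408 = 8122



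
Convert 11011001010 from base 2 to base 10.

Sum of powers of 2 for each 1-bit:
2^1 + 2^3 + 2^6 + 2^7 + 2^9 + 2^10
= 2 + 8 + 64 + 128 + 512 + 1024
= 1738



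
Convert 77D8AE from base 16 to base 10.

Expand by place value (powers of 16):
Digit values: D = 13, A = 10, E = 14
77D8AE = 7 × 16^5 + 7 × 16^4 + 13 × 16^3 + 8 × 16^2 + 10 × 16^1 + 14 × 16^0
= 7 × 1048576 + 7 × 65536 + 13 × 4096 + 8 × 256 + 10 × 16 + 14 × 1
= 7340032 + 458752 + 53248 + 2048 + 160 + 14
= 7854254



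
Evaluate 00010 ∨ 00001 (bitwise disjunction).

OR: 1 when either bit is 1
  00010
| 00001
-------
  00011
Decimal: 2 | 1 = 3



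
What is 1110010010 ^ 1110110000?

XOR: 1 when bits differ
  1110010010
^ 1110110000
------------
  0000100010
Decimal: 914 ^ 944 = 34



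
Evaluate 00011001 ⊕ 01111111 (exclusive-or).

XOR: 1 when bits differ
  00011001
^ 01111111
----------
  01100110
Decimal: 25 ^ 127 = 102



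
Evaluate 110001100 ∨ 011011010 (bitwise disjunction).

OR: 1 when either bit is 1
  110001100
| 011011010
-----------
  111011110
Decimal: 396 | 218 = 478



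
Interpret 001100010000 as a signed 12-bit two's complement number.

Binary: 001100010000
Sign bit: 0 (non-negative)
Read directly as an unsigned value:
001100010000 = 512 + 256 + 16 = 784
Value: 784



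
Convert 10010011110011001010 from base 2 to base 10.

Sum of powers of 2 for each 1-bit:
2^1 + 2^3 + 2^6 + 2^7 + 2^10 + 2^11 + 2^12 + 2^13 + 2^16 + 2^19
= 2 + 8 + 64 + 128 + 1024 + 2048 + 4096 + 8192 + 65536 + 524288
= 605386



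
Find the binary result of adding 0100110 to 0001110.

Add column by column from the right: bit + bit + carry-in; write the sum mod 2, carry 1 when the sum is 2 or 3.
carry:  0011100
        0100110
+       0001110
---------------
       00110100
(the carry out of the leftmost column, 0, becomes the leading bit)
Decimal check:
  0100110 = 32 + 4 + 2 = 38
  0001110 = 8 + 4 + 2 = 14
  38 + 14 = 52, and 00110100 = 32 + 16 + 4 = 52 ✓



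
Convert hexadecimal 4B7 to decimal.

Expand by place value (powers of 16):
Digit values: B = 11
4B7 = 4 × 16^2 + 11 × 16^1 + 7 × 16^0
= 4 × 256 + 11 × 16 + 7 × 1
= 1024 + 176 + 7
= 1207



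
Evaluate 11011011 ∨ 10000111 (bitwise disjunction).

OR: 1 when either bit is 1
  11011011
| 10000111
----------
  11011111
Decimal: 219 | 135 = 223



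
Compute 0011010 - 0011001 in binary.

Method 1 - Direct subtraction (column by column from the right: bit − bit − borrow-in; if negative, add 2 and borrow 1 from the next column):
borrow: 0000010
        0011010
-       0011001
---------------
        0000001

Method 2 - Add two's complement:
Two's complement of 0011001: invert → 1100110, add 1 → 1100111
  0011010
+ 1100111
---------
 10000001  (end carry out of the top bit = 1)
Discarding the end carry: 0000001
Decimal check:
  0011010 = 16 + 8 + 2 = 26
  0011001 = 16 + 8 + 1 = 25
  26 - 25 = 1, and 0000001 = 1 ✓



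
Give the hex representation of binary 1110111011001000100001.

Group into 4-bit nibbles from right:
  0011 = 3
  1011 = B
  1011 = B
  0010 = 2
  0010 = 2
  0001 = 1
Result: 3BB221



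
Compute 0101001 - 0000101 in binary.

Method 1 - Direct subtraction (column by column from the right: bit − bit − borrow-in; if negative, add 2 and borrow 1 from the next column):
borrow: 0001000
        0101001
-       0000101
---------------
        0100100

Method 2 - Add two's complement:
Two's complement of 0000101: invert → 1111010, add 1 → 1111011
  0101001
+ 1111011
---------
 10100100  (end carry out of the top bit = 1)
Discarding the end carry: 0100100
Decimal check:
  0101001 = 32 + 8 + 1 = 41
  0000101 = 4 + 1 = 5
  41 - 5 = 36, and 0100100 = 32 + 4 = 36 ✓



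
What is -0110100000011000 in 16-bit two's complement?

Original: 0110100000011000
Step 1 - Invert all bits: 1001011111100111
Step 2 - Add 1: 1001011111101000
Verification: 0110100000011000 + 1001011111101000 = 10000000000000000; discarding the end carry (carry out of the top bit) leaves the 16-bit value 0000000000000000, as required for x + (-x)



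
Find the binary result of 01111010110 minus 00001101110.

Method 1 - Direct subtraction (column by column from the right: bit − bit − borrow-in; if negative, add 2 and borrow 1 from the next column):
borrow: 00011010000
        01111010110
-       00001101110
-------------------
        01101101000

Method 2 - Add two's complement:
Two's complement of 00001101110: invert → 11110010001, add 1 → 11110010010
  01111010110
+ 11110010010
-------------
 101101101000  (end carry out of the top bit = 1)
Discarding the end carry: 01101101000
Decimal check:
  01111010110 = 512 + 256 + 128 + 64 + 16 + 4 + 2 = 982
  00001101110 = 64 + 32 + 8 + 4 + 2 = 110
  982 - 110 = 872, and 01101101000 = 512 + 256 + 64 + 32 + 8 = 872 ✓



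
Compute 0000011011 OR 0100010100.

OR: 1 when either bit is 1
  0000011011
| 0100010100
------------
  0100011111
Decimal: 27 | 276 = 287



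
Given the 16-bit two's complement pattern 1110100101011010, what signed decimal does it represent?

Binary: 1110100101011010
Sign bit: 1 (negative)
Invert: 0001011010100101
Add 1:  0001011010100110
Magnitude: 0001011010100110 = 4096 + 1024 + 512 + 128 + 32 + 4 + 2 = 5798
Value: -5798



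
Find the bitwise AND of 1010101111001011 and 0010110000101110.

AND: 1 only when both bits are 1
  1010101111001011
& 0010110000101110
------------------
  0010100000001010
Decimal: 43979 & 11310 = 10250



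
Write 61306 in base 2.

Using repeated division by 2:
61306 ÷ 2 = 30653 remainder 0
30653 ÷ 2 = 15326 remainder 1
15326 ÷ 2 = 7663 remainder 0
7663 ÷ 2 = 3831 remainder 1
3831 ÷ 2 = 1915 remainder 1
1915 ÷ 2 = 957 remainder 1
957 ÷ 2 = 478 remainder 1
478 ÷ 2 = 239 remainder 0
239 ÷ 2 = 119 remainder 1
119 ÷ 2 = 59 remainder 1
59 ÷ 2 = 29 remainder 1
29 ÷ 2 = 14 remainder 1
14 ÷ 2 = 7 remainder 0
7 ÷ 2 = 3 remainder 1
3 ÷ 2 = 1 remainder 1
1 ÷ 2 = 0 remainder 1
Reading remainders bottom to top: 1110111101111010



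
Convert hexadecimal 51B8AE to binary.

Convert each hex digit to 4 bits:
  5 = 0101
  1 = 0001
  B = 1011
  8 = 1000
  A = 1010
  E = 1110
Concatenate: 010100011011100010101110



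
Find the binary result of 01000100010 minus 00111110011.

Method 1 - Direct subtraction (column by column from the right: bit − bit − borrow-in; if negative, add 2 and borrow 1 from the next column):
borrow: 01111111110
        01000100010
-       00111110011
-------------------
        00000101111

Method 2 - Add two's complement:
Two's complement of 00111110011: invert → 11000001100, add 1 → 11000001101
  01000100010
+ 11000001101
-------------
 100000101111  (end carry out of the top bit = 1)
Discarding the end carry: 00000101111
Decimal check:
  01000100010 = 512 + 32 + 2 = 546
  00111110011 = 256 + 128 + 64 + 32 + 16 + 2 + 1 = 499
  546 - 499 = 47, and 00000101111 = 32 + 8 + 4 + 2 + 1 = 47 ✓



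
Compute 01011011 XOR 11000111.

XOR: 1 when bits differ
  01011011
^ 11000111
----------
  10011100
Decimal: 91 ^ 199 = 156



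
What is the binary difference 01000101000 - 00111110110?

Method 1 - Direct subtraction (column by column from the right: bit − bit − borrow-in; if negative, add 2 and borrow 1 from the next column):
borrow: 01111101100
        01000101000
-       00111110110
-------------------
        00000110010

Method 2 - Add two's complement:
Two's complement of 00111110110: invert → 11000001001, add 1 → 11000001010
  01000101000
+ 11000001010
-------------
 100000110010  (end carry out of the top bit = 1)
Discarding the end carry: 00000110010
Decimal check:
  01000101000 = 512 + 32 + 8 = 552
  00111110110 = 256 + 128 + 64 + 32 + 16 + 4 + 2 = 502
  552 - 502 = 50, and 00000110010 = 32 + 16 + 2 = 50 ✓



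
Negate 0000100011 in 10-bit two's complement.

Original: 0000100011
Step 1 - Invert all bits: 1111011100
Step 2 - Add 1: 1111011101
Verification: 0000100011 + 1111011101 = 10000000000; discarding the end carry (carry out of the top bit) leaves the 10-bit value 0000000000, as required for x + (-x)



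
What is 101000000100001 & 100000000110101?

AND: 1 only when both bits are 1
  101000000100001
& 100000000110101
-----------------
  100000000100001
Decimal: 20513 & 16437 = 16417



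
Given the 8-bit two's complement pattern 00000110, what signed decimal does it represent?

Binary: 00000110
Sign bit: 0 (non-negative)
Read directly as an unsigned value:
00000110 = 4 + 2 = 6
Value: 6



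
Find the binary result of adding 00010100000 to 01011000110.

Add column by column from the right: bit + bit + carry-in; write the sum mod 2, carry 1 when the sum is 2 or 3.
carry:  00100000000
        00010100000
+       01011000110
-------------------
       001101100110
(the carry out of the leftmost column, 0, becomes the leading bit)
Decimal check:
  00010100000 = 128 + 32 = 160
  01011000110 = 512 + 128 + 64 + 4 + 2 = 710
  160 + 710 = 870, and 001101100110 = 512 + 256 + 64 + 32 + 4 + 2 = 870 ✓



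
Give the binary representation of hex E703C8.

Convert each hex digit to 4 bits:
  E = 1110
  7 = 0111
  0 = 0000
  3 = 0011
  C = 1100
  8 = 1000
Concatenate: 111001110000001111001000



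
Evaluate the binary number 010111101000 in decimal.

Sum of powers of 2 for each 1-bit:
2^3 + 2^5 + 2^6 + 2^7 + 2^8 + 2^10
= 8 + 32 + 64 + 128 + 256 + 1024
= 1512



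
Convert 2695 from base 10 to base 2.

Using repeated division by 2:
2695 ÷ 2 = 1347 remainder 1
1347 ÷ 2 = 673 remainder 1
673 ÷ 2 = 336 remainder 1
336 ÷ 2 = 168 remainder 0
168 ÷ 2 = 84 remainder 0
84 ÷ 2 = 42 remainder 0
42 ÷ 2 = 21 remainder 0
21 ÷ 2 = 10 remainder 1
10 ÷ 2 = 5 remainder 0
5 ÷ 2 = 2 remainder 1
2 ÷ 2 = 1 remainder 0
1 ÷ 2 = 0 remainder 1
Reading remainders bottom to top: 101010000111



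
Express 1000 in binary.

Using repeated division by 2:
1000 ÷ 2 = 500 remainder 0
500 ÷ 2 = 250 remainder 0
250 ÷ 2 = 125 remainder 0
125 ÷ 2 = 62 remainder 1
62 ÷ 2 = 31 remainder 0
31 ÷ 2 = 15 remainder 1
15 ÷ 2 = 7 remainder 1
7 ÷ 2 = 3 remainder 1
3 ÷ 2 = 1 remainder 1
1 ÷ 2 = 0 remainder 1
Reading remainders bottom to top: 1111101000



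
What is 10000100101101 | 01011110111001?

OR: 1 when either bit is 1
  10000100101101
| 01011110111001
----------------
  11011110111101
Decimal: 8493 | 6073 = 14269



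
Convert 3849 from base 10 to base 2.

Using repeated division by 2:
3849 ÷ 2 = 1924 remainder 1
1924 ÷ 2 = 962 remainder 0
962 ÷ 2 = 481 remainder 0
481 ÷ 2 = 240 remainder 1
240 ÷ 2 = 120 remainder 0
120 ÷ 2 = 60 remainder 0
60 ÷ 2 = 30 remainder 0
30 ÷ 2 = 15 remainder 0
15 ÷ 2 = 7 remainder 1
7 ÷ 2 = 3 remainder 1
3 ÷ 2 = 1 remainder 1
1 ÷ 2 = 0 remainder 1
Reading remainders bottom to top: 111100001001



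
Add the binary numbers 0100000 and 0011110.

Add column by column from the right: bit + bit + carry-in; write the sum mod 2, carry 1 when the sum is 2 or 3.
carry:  0000000
        0100000
+       0011110
---------------
       00111110
(the carry out of the leftmost column, 0, becomes the leading bit)
Decimal check:
  0100000 = 32
  0011110 = 16 + 8 + 4 + 2 = 30
  32 + 30 = 62, and 00111110 = 32 + 16 + 8 + 4 + 2 = 62 ✓



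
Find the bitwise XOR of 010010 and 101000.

XOR: 1 when bits differ
  010010
^ 101000
--------
  111010
Decimal: 18 ^ 40 = 58



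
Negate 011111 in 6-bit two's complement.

Original: 011111
Step 1 - Invert all bits: 100000
Step 2 - Add 1: 100001
Verification: 011111 + 100001 = 1000000; discarding the end carry (carry out of the top bit) leaves the 6-bit value 000000, as required for x + (-x)



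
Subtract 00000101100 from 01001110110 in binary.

Method 1 - Direct subtraction (column by column from the right: bit − bit − borrow-in; if negative, add 2 and borrow 1 from the next column):
borrow: 00000010000
        01001110110
-       00000101100
-------------------
        01001001010

Method 2 - Add two's complement:
Two's complement of 00000101100: invert → 11111010011, add 1 → 11111010100
  01001110110
+ 11111010100
-------------
 101001001010  (end carry out of the top bit = 1)
Discarding the end carry: 01001001010
Decimal check:
  01001110110 = 512 + 64 + 32 + 16 + 4 + 2 = 630
  00000101100 = 32 + 8 + 4 = 44
  630 - 44 = 586, and 01001001010 = 512 + 64 + 8 + 2 = 586 ✓



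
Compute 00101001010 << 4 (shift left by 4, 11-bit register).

Original: 00101001010 (decimal 330)
Shift left by 4 positions
Append 4 zeros on the right and drop the 4 high bits that overflow the 11-bit width
Result: 10010100000 (decimal 1184)
Equivalent: 330 << 4 = 330 × 2^4 = 5280, truncated to 11 bits = 1184



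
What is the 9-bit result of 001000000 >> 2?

Original: 001000000 (decimal 64)
Shift right by 2 positions
Drop the 2 low bits; fill with zeros on the left
Result: 000010000 (decimal 16)
Equivalent: 64 >> 2 = 64 ÷ 2^2 = 16



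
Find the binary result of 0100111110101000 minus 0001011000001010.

Method 1 - Direct subtraction (column by column from the right: bit − bit − borrow-in; if negative, add 2 and borrow 1 from the next column):
borrow: 0110000000111100
        0100111110101000
-       0001011000001010
------------------------
        0011100110011110

Method 2 - Add two's complement:
Two's complement of 0001011000001010: invert → 1110100111110101, add 1 → 1110100111110110
  0100111110101000
+ 1110100111110110
------------------
 10011100110011110  (end carry out of the top bit = 1)
Discarding the end carry: 0011100110011110
Decimal check:
  0100111110101000 = 16384 + 2048 + 1024 + 512 + 256 + 128 + 32 + 8 = 20392
  0001011000001010 = 4096 + 1024 + 512 + 8 + 2 = 5642
  20392 - 5642 = 14750, and 0011100110011110 = 8192 + 4096 + 2048 + 256 + 128 + 16 + 8 + 4 + 2 = 14750 ✓



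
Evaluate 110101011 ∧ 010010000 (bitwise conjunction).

AND: 1 only when both bits are 1
  110101011
& 010010000
-----------
  010000000
Decimal: 427 & 144 = 128



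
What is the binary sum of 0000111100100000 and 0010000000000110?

Add column by column from the right: bit + bit + carry-in; write the sum mod 2, carry 1 when the sum is 2 or 3.
carry:  0000000000000000
        0000111100100000
+       0010000000000110
------------------------
       00010111100100110
(the carry out of the leftmost column, 0, becomes the leading bit)
Decimal check:
  0000111100100000 = 2048 + 1024 + 512 + 256 + 32 = 3872
  0010000000000110 = 8192 + 4 + 2 = 8198
  3872 + 8198 = 12070, and 00010111100100110 = 8192 + 2048 + 1024 + 512 + 256 + 32 + 4 + 2 = 12070 ✓



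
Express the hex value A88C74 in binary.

Convert each hex digit to 4 bits:
  A = 1010
  8 = 1000
  8 = 1000
  C = 1100
  7 = 0111
  4 = 0100
Concatenate: 101010001000110001110100



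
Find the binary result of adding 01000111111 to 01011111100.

Add column by column from the right: bit + bit + carry-in; write the sum mod 2, carry 1 when the sum is 2 or 3.
carry:  10111111000
        01000111111
+       01011111100
-------------------
       010100111011
(the carry out of the leftmost column, 0, becomes the leading bit)
Decimal check:
  01000111111 = 512 + 32 + 16 + 8 + 4 + 2 + 1 = 575
  01011111100 = 512 + 128 + 64 + 32 + 16 + 8 + 4 = 764
  575 + 764 = 1339, and 010100111011 = 1024 + 256 + 32 + 16 + 8 + 2 + 1 = 1339 ✓



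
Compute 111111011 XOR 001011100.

XOR: 1 when bits differ
  111111011
^ 001011100
-----------
  110100111
Decimal: 507 ^ 92 = 423



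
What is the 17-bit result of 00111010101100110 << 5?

Original: 00111010101100110 (decimal 30054)
Shift left by 5 positions
Append 5 zeros on the right and drop the 5 high bits that overflow the 17-bit width
Result: 01010110011000000 (decimal 44224)
Equivalent: 30054 << 5 = 30054 × 2^5 = 961728, truncated to 17 bits = 44224



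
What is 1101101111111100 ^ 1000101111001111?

XOR: 1 when bits differ
  1101101111111100
^ 1000101111001111
------------------
  0101000000110011
Decimal: 56316 ^ 35791 = 20531



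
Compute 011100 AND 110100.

AND: 1 only when both bits are 1
  011100
& 110100
--------
  010100
Decimal: 28 & 52 = 20



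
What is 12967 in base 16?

Using repeated division by 16 (digits 10–15 are A–F):
12967 ÷ 16 = 810 remainder 7
810 ÷ 16 = 50 remainder 10 (A)
50 ÷ 16 = 3 remainder 2
3 ÷ 16 = 0 remainder 3
Reading remainders bottom to top: 32A7



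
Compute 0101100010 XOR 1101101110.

XOR: 1 when bits differ
  0101100010
^ 1101101110
------------
  1000001100
Decimal: 354 ^ 878 = 524



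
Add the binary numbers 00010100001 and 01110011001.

Add column by column from the right: bit + bit + carry-in; write the sum mod 2, carry 1 when the sum is 2 or 3.
carry:  11100000010
        00010100001
+       01110011001
-------------------
       010000111010
(the carry out of the leftmost column, 0, becomes the leading bit)
Decimal check:
  00010100001 = 128 + 32 + 1 = 161
  01110011001 = 512 + 256 + 128 + 16 + 8 + 1 = 921
  161 + 921 = 1082, and 010000111010 = 1024 + 32 + 16 + 8 + 2 = 1082 ✓



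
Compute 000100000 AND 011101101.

AND: 1 only when both bits are 1
  000100000
& 011101101
-----------
  000100000
Decimal: 32 & 237 = 32



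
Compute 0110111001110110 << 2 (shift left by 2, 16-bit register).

Original: 0110111001110110 (decimal 28278)
Shift left by 2 positions
Append 2 zeros on the right and drop the 2 high bits that overflow the 16-bit width
Result: 1011100111011000 (decimal 47576)
Equivalent: 28278 << 2 = 28278 × 2^2 = 113112, truncated to 16 bits = 47576



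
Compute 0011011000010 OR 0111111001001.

OR: 1 when either bit is 1
  0011011000010
| 0111111001001
---------------
  0111111001011
Decimal: 1730 | 4041 = 4043



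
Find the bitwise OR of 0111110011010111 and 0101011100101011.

OR: 1 when either bit is 1
  0111110011010111
| 0101011100101011
------------------
  0111111111111111
Decimal: 31959 | 22315 = 32767



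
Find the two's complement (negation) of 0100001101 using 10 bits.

Original: 0100001101
Step 1 - Invert all bits: 1011110010
Step 2 - Add 1: 1011110011
Verification: 0100001101 + 1011110011 = 10000000000; discarding the end carry (carry out of the top bit) leaves the 10-bit value 0000000000, as required for x + (-x)



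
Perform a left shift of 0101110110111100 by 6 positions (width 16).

Original: 0101110110111100 (decimal 23996)
Shift left by 6 positions
Append 6 zeros on the right and drop the 6 high bits that overflow the 16-bit width
Result: 0110111100000000 (decimal 28416)
Equivalent: 23996 << 6 = 23996 × 2^6 = 1535744, truncated to 16 bits = 28416



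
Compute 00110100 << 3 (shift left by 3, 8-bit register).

Original: 00110100 (decimal 52)
Shift left by 3 positions
Append 3 zeros on the right and drop the 3 high bits that overflow the 8-bit width
Result: 10100000 (decimal 160)
Equivalent: 52 << 3 = 52 × 2^3 = 416, truncated to 8 bits = 160



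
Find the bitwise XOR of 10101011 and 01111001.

XOR: 1 when bits differ
  10101011
^ 01111001
----------
  11010010
Decimal: 171 ^ 121 = 210



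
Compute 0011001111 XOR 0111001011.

XOR: 1 when bits differ
  0011001111
^ 0111001011
------------
  0100000100
Decimal: 207 ^ 459 = 260



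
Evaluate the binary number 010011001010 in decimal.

Sum of powers of 2 for each 1-bit:
2^1 + 2^3 + 2^6 + 2^7 + 2^10
= 2 + 8 + 64 + 128 + 1024
= 1226



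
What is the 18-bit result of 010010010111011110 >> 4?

Original: 010010010111011110 (decimal 75230)
Shift right by 4 positions
Drop the 4 low bits; fill with zeros on the left
Result: 000001001001011101 (decimal 4701)
Equivalent: 75230 >> 4 = 75230 ÷ 2^4 = 4701



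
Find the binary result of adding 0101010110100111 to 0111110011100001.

Add column by column from the right: bit + bit + carry-in; write the sum mod 2, carry 1 when the sum is 2 or 3.
carry:  1111101111001110
        0101010110100111
+       0111110011100001
------------------------
       01101001010001000
(the carry out of the leftmost column, 0, becomes the leading bit)
Decimal check:
  0101010110100111 = 16384 + 4096 + 1024 + 256 + 128 + 32 + 4 + 2 + 1 = 21927
  0111110011100001 = 16384 + 8192 + 4096 + 2048 + 1024 + 128 + 64 + 32 + 1 = 31969
  21927 + 31969 = 53896, and 01101001010001000 = 32768 + 16384 + 4096 + 512 + 128 + 8 = 53896 ✓



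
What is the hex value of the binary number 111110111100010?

Group into 4-bit nibbles from right:
  0111 = 7
  1101 = D
  1110 = E
  0010 = 2
Result: 7DE2



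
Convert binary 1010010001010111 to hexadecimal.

Group into 4-bit nibbles from right:
  1010 = A
  0100 = 4
  0101 = 5
  0111 = 7
Result: A457



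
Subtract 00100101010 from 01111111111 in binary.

Method 1 - Direct subtraction (column by column from the right: bit − bit − borrow-in; if negative, add 2 and borrow 1 from the next column):
borrow: 00000000000
        01111111111
-       00100101010
-------------------
        01011010101

Method 2 - Add two's complement:
Two's complement of 00100101010: invert → 11011010101, add 1 → 11011010110
  01111111111
+ 11011010110
-------------
 101011010101  (end carry out of the top bit = 1)
Discarding the end carry: 01011010101
Decimal check:
  01111111111 = 512 + 256 + 128 + 64 + 32 + 16 + 8 + 4 + 2 + 1 = 1023
  00100101010 = 256 + 32 + 8 + 2 = 298
  1023 - 298 = 725, and 01011010101 = 512 + 128 + 64 + 16 + 4 + 1 = 725 ✓



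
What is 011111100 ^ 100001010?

XOR: 1 when bits differ
  011111100
^ 100001010
-----------
  111110110
Decimal: 252 ^ 266 = 502



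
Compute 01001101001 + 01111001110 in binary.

Add column by column from the right: bit + bit + carry-in; write the sum mod 2, carry 1 when the sum is 2 or 3.
carry:  11110010000
        01001101001
+       01111001110
-------------------
       011000110111
(the carry out of the leftmost column, 0, becomes the leading bit)
Decimal check:
  01001101001 = 512 + 64 + 32 + 8 + 1 = 617
  01111001110 = 512 + 256 + 128 + 64 + 8 + 4 + 2 = 974
  617 + 974 = 1591, and 011000110111 = 1024 + 512 + 32 + 16 + 4 + 2 + 1 = 1591 ✓



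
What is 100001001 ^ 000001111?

XOR: 1 when bits differ
  100001001
^ 000001111
-----------
  100000110
Decimal: 265 ^ 15 = 262



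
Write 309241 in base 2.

Using repeated division by 2:
309241 ÷ 2 = 154620 remainder 1
154620 ÷ 2 = 77310 remainder 0
77310 ÷ 2 = 38655 remainder 0
38655 ÷ 2 = 19327 remainder 1
19327 ÷ 2 = 9663 remainder 1
9663 ÷ 2 = 4831 remainder 1
4831 ÷ 2 = 2415 remainder 1
2415 ÷ 2 = 1207 remainder 1
1207 ÷ 2 = 603 remainder 1
603 ÷ 2 = 301 remainder 1
301 ÷ 2 = 150 remainder 1
150 ÷ 2 = 75 remainder 0
75 ÷ 2 = 37 remainder 1
37 ÷ 2 = 18 remainder 1
18 ÷ 2 = 9 remainder 0
9 ÷ 2 = 4 remainder 1
4 ÷ 2 = 2 remainder 0
2 ÷ 2 = 1 remainder 0
1 ÷ 2 = 0 remainder 1
Reading remainders bottom to top: 1001011011111111001



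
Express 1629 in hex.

Using repeated division by 16 (digits 10–15 are A–F):
1629 ÷ 16 = 101 remainder 13 (D)
101 ÷ 16 = 6 remainder 5
6 ÷ 16 = 0 remainder 6
Reading remainders bottom to top: 65D



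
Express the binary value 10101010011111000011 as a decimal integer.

Sum of powers of 2 for each 1-bit:
2^0 + 2^1 + 2^6 + 2^7 + 2^8 + 2^9 + 2^10 + 2^13 + 2^15 + 2^17 + 2^19
= 1 + 2 + 64 + 128 + 256 + 512 + 1024 + 8192 + 32768 + 131072 + 524288
= 698307



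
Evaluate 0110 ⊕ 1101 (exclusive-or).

XOR: 1 when bits differ
  0110
^ 1101
------
  1011
Decimal: 6 ^ 13 = 11



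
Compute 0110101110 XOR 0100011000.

XOR: 1 when bits differ
  0110101110
^ 0100011000
------------
  0010110110
Decimal: 430 ^ 280 = 182



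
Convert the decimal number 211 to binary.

Using repeated division by 2:
211 ÷ 2 = 105 remainder 1
105 ÷ 2 = 52 remainder 1
52 ÷ 2 = 26 remainder 0
26 ÷ 2 = 13 remainder 0
13 ÷ 2 = 6 remainder 1
6 ÷ 2 = 3 remainder 0
3 ÷ 2 = 1 remainder 1
1 ÷ 2 = 0 remainder 1
Reading remainders bottom to top: 11010011



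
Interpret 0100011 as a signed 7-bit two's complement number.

Binary: 0100011
Sign bit: 0 (non-negative)
Read directly as an unsigned value:
0100011 = 32 + 2 + 1 = 35
Value: 35



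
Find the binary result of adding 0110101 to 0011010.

Add column by column from the right: bit + bit + carry-in; write the sum mod 2, carry 1 when the sum is 2 or 3.
carry:  1100000
        0110101
+       0011010
---------------
       01001111
(the carry out of the leftmost column, 0, becomes the leading bit)
Decimal check:
  0110101 = 32 + 16 + 4 + 1 = 53
  0011010 = 16 + 8 + 2 = 26
  53 + 26 = 79, and 01001111 = 64 + 8 + 4 + 2 + 1 = 79 ✓



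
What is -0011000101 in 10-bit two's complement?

Original: 0011000101
Step 1 - Invert all bits: 1100111010
Step 2 - Add 1: 1100111011
Verification: 0011000101 + 1100111011 = 10000000000; discarding the end carry (carry out of the top bit) leaves the 10-bit value 0000000000, as required for x + (-x)

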